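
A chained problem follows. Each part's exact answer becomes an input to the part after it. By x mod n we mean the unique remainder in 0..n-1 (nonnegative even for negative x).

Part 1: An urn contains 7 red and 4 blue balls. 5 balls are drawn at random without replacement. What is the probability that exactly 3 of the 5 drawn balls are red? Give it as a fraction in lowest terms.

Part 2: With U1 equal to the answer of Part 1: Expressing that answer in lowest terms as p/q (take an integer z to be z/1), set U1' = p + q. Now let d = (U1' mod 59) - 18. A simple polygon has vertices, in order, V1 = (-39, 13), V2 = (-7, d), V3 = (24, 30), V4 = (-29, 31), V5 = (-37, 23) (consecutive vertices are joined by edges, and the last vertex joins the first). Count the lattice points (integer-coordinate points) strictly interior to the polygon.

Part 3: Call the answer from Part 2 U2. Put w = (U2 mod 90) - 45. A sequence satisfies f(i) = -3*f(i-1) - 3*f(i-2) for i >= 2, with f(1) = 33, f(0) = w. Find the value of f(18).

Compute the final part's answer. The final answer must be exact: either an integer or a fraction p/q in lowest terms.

Part 1: total draws C(11,5) = 462; favorable C(7,3)*C(4,2) = 210; P = 5/11; answer 5/11
Part 2: U1 = 5/11; threaded value p + q = 16; d = -2; cross terms: (-39*-2 - -7*13)=169, (-7*30 - 24*-2)=-162, (24*31 - -29*30)=1614, (-29*23 - -37*31)=480, (-37*13 - -39*23)=416; twice the area = |2517| = 2517; area = 2517/2; boundary points = 1 + 1 + 1 + 8 + 2 = 13; strictly interior points = area - boundary/2 + 1 = 1253; answer 1253
Part 3: U2 = 1253; w = 38; f(2) = -3*(33) - 3*(38) = -213; iterating: f(2)=-213, f(3)=540, f(4)=-981, f(5)=1323, f(6)=-1026, f(7)=-891, f(8)=5751, f(9)=-14580, f(10)=26487, f(11)=-35721, f(12)=27702, f(13)=24057, f(14)=-155277, f(15)=393660, f(16)=-715149, f(17)=964467, f(18)=-747954; answer -747954

-747954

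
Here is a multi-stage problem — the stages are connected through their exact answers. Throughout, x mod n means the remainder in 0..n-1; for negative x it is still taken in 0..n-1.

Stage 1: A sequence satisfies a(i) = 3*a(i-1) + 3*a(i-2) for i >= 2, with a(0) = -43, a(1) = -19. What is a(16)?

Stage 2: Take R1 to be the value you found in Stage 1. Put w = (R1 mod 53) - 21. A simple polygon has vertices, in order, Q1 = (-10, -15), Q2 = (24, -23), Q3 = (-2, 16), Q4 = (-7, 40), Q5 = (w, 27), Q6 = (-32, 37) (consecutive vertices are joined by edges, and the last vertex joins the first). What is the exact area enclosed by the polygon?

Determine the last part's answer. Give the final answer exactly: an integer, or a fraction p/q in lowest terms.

Stage 1: a(2) = 3*(-19) + 3*(-43) = -186; iterating: a(2)=-186, a(3)=-615, a(4)=-2403, a(5)=-9054, a(6)=-34371, a(7)=-130275, a(8)=-493938, a(9)=-1872639, a(10)=-7099731, a(11)=-26917110, a(12)=-102050523, a(13)=-386902899, a(14)=-1466860266, a(15)=-5561289495, a(16)=-21084449283; answer -21084449283
Stage 2: R1 = -21084449283; w = -10; cross terms: (-10*-23 - 24*-15)=590, (24*16 - -2*-23)=338, (-2*40 - -7*16)=32, (-7*27 - -10*40)=211, (-10*37 - -32*27)=494, (-32*-15 - -10*37)=850; twice the area = |2515| = 2515; area = 2515/2; answer 2515/2

2515/2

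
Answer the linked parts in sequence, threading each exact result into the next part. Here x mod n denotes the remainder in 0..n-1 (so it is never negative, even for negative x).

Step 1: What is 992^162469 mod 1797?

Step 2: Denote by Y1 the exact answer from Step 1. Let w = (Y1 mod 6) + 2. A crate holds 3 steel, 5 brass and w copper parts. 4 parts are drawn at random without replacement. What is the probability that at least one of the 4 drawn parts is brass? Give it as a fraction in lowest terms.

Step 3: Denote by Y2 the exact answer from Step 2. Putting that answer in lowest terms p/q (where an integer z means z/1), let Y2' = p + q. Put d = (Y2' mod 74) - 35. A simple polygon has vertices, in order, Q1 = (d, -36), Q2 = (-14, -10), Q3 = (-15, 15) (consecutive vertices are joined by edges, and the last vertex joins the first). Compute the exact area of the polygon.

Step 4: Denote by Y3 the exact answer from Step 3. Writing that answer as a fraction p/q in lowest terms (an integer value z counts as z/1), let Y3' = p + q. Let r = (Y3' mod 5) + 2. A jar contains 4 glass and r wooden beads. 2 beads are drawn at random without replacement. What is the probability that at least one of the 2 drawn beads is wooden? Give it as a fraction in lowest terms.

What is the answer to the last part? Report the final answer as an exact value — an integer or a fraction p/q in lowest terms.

Step 1: squarings mod 1797: 992^1=992, 992^2=1105, 992^4=862, 992^8=883, 992^16=1588, 992^32=553, 992^64=319, 992^128=1129, 992^256=568, 992^512=961, 992^1024=1660, 992^2048=799, 992^4096=466, 992^8192=1516, 992^16384=1690, 992^32768=667, 992^65536=1030, 992^131072=670; 992^162469 = 992^1 * 992^4 * 992^32 * 992^128 * 992^512 * 992^2048 * 992^4096 * 992^8192 * 992^16384 * 992^131072 = 14 (mod 1797); answer 14
Step 2: Y1 = 14; w = 4; total draws C(12,4) = 495; complement C(7,4) = 35; favorable 495 - 35 = 460; P = 92/99; answer 92/99
Step 3: Y2 = 92/99; threaded value p + q = 191; d = 8; cross terms: (8*-10 - -14*-36)=-584, (-14*15 - -15*-10)=-360, (-15*-36 - 8*15)=420; twice the area = |-524| = 524; area = 262; answer 262
Step 4: Y3 = 262; threaded value p + q = 263; r = 5; total draws C(9,2) = 36; complement C(4,2) = 6; favorable 36 - 6 = 30; P = 5/6; answer 5/6

5/6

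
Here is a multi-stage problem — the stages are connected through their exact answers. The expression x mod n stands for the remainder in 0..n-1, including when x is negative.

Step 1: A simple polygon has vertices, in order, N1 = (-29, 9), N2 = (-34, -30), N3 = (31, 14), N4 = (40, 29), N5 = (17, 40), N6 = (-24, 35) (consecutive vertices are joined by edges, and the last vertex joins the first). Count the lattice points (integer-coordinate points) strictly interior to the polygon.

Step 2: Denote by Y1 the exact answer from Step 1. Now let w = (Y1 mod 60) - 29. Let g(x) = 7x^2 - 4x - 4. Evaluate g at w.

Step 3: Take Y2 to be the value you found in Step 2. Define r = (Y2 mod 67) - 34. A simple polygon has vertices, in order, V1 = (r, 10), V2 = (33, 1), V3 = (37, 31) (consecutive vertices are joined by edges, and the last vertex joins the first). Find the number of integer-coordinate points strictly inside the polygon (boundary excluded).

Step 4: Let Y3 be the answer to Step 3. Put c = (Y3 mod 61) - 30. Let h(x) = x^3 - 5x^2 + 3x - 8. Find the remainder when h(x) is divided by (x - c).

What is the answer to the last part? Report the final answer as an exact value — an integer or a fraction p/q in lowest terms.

Step 1: cross terms: (-29*-30 - -34*9)=1176, (-34*14 - 31*-30)=454, (31*29 - 40*14)=339, (40*40 - 17*29)=1107, (17*35 - -24*40)=1555, (-24*9 - -29*35)=799; twice the area = |5430| = 5430; area = 2715; boundary points = 1 + 1 + 3 + 1 + 1 + 1 = 8; strictly interior points = area - boundary/2 + 1 = 2712; answer 2712
Step 2: Y1 = 2712; w = -17; 7*(-17)^2 - 4*(-17)^1 - 4 = (2023) + (68) + (-4) = 2087; answer 2087
Step 3: Y2 = 2087; r = -24; cross terms: (-24*1 - 33*10)=-354, (33*31 - 37*1)=986, (37*10 - -24*31)=1114; twice the area = |1746| = 1746; area = 873; boundary points = 3 + 2 + 1 = 6; strictly interior points = area - boundary/2 + 1 = 871; answer 871
Step 4: Y3 = 871; c = -13; remainder = value at the root: 1*(-13)^3 - 5*(-13)^2 + 3*(-13)^1 - 8 = (-2197) + (-845) + (-39) + (-8) = -3089; answer -3089

-3089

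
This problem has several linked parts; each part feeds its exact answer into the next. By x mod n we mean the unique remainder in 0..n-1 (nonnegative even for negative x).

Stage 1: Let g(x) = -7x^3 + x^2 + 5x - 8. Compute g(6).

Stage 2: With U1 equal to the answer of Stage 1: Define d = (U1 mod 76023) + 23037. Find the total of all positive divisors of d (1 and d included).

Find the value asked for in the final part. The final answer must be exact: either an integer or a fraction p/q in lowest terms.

Stage 1: -7*(6)^3 + 1*(6)^2 + 5*(6)^1 - 8 = (-1512) + (36) + (30) + (-8) = -1454; answer -1454
Stage 2: U1 = -1454; d = 97606; 97606 = 2 * 37 * 1319; sigma = (1 + 2) * (1 + 37) * (1 + 1319) = 3 * 38 * 1320 = 150480; answer 150480

150480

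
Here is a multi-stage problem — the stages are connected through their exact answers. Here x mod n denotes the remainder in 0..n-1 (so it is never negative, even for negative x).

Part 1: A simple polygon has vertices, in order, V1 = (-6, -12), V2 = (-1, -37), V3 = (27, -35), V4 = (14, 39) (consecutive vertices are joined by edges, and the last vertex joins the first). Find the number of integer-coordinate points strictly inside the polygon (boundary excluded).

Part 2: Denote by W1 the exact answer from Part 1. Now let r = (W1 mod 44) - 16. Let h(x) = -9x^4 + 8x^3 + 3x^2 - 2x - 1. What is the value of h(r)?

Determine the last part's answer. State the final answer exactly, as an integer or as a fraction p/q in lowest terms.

Part 1: cross terms: (-6*-37 - -1*-12)=210, (-1*-35 - 27*-37)=1034, (27*39 - 14*-35)=1543, (14*-12 - -6*39)=66; twice the area = |2853| = 2853; area = 2853/2; boundary points = 5 + 2 + 1 + 1 = 9; strictly interior points = area - boundary/2 + 1 = 1423; answer 1423
Part 2: W1 = 1423; r = -1; -9*(-1)^4 + 8*(-1)^3 + 3*(-1)^2 - 2*(-1)^1 - 1 = (-9) + (-8) + (3) + (2) + (-1) = -13; answer -13

-13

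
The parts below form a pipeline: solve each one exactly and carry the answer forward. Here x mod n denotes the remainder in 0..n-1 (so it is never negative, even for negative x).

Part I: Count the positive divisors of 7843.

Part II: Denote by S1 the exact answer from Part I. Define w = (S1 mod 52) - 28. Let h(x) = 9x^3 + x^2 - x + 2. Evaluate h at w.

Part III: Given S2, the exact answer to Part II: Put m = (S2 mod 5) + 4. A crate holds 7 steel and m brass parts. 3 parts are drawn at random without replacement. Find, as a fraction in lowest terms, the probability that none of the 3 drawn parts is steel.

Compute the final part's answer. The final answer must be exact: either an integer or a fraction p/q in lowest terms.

Part I: 7843 = 11 * 23 * 31; number of divisors = (1+1) * (1+1) * (1+1) = 8; answer 8
Part II: S1 = 8; w = -20; 9*(-20)^3 + 1*(-20)^2 - 1*(-20)^1 + 2 = (-72000) + (400) + (20) + (2) = -71578; answer -71578
Part III: S2 = -71578; m = 6; total draws C(13,3) = 286; favorable C(6,3) = 20; P = 10/143; answer 10/143

10/143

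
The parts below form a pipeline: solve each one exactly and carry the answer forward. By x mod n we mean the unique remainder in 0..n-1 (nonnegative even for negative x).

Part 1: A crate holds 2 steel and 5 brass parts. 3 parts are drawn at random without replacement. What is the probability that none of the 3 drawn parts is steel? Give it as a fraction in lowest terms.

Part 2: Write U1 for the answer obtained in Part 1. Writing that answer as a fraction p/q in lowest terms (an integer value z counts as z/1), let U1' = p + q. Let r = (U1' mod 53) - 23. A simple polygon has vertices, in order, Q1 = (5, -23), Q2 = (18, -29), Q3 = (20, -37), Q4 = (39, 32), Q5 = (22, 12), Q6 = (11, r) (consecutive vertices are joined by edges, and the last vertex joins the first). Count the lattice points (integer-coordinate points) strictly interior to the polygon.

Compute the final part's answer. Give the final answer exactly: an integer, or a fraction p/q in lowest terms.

700

Part 1: total draws C(7,3) = 35; favorable C(5,3) = 10; P = 2/7; answer 2/7
Part 2: U1 = 2/7; threaded value p + q = 9; r = -14; cross terms: (5*-29 - 18*-23)=269, (18*-37 - 20*-29)=-86, (20*32 - 39*-37)=2083, (39*12 - 22*32)=-236, (22*-14 - 11*12)=-440, (11*-23 - 5*-14)=-183; twice the area = |1407| = 1407; area = 1407/2; boundary points = 1 + 2 + 1 + 1 + 1 + 3 = 9; strictly interior points = area - boundary/2 + 1 = 700; answer 700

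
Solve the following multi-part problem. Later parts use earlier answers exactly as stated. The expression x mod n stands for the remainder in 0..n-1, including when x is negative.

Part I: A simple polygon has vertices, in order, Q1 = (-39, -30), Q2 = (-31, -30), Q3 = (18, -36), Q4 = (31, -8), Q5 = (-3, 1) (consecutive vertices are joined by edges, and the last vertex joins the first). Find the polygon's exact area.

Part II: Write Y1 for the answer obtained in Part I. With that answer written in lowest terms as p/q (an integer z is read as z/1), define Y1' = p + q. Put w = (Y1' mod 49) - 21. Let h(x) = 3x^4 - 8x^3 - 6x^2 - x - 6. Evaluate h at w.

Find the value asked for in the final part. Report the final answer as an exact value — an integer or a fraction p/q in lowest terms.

Part I: cross terms: (-39*-30 - -31*-30)=240, (-31*-36 - 18*-30)=1656, (18*-8 - 31*-36)=972, (31*1 - -3*-8)=7, (-3*-30 - -39*1)=129; twice the area = |3004| = 3004; area = 1502; answer 1502
Part II: Y1 = 1502; threaded value p + q = 1503; w = 12; 3*(12)^4 - 8*(12)^3 - 6*(12)^2 - 1*(12)^1 - 6 = (62208) + (-13824) + (-864) + (-12) + (-6) = 47502; answer 47502

47502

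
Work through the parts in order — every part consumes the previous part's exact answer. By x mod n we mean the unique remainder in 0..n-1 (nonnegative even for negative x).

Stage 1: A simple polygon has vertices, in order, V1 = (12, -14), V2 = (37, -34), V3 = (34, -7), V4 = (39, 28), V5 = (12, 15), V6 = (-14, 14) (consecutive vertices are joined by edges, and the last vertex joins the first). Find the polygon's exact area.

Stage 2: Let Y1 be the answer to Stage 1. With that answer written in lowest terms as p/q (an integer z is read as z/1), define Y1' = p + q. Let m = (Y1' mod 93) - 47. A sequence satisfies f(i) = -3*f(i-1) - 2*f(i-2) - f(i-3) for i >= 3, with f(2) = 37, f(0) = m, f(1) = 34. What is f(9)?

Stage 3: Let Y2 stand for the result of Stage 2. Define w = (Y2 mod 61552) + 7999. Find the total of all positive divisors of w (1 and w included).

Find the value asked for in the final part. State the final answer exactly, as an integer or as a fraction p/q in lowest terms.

Stage 1: cross terms: (12*-34 - 37*-14)=110, (37*-7 - 34*-34)=897, (34*28 - 39*-7)=1225, (39*15 - 12*28)=249, (12*14 - -14*15)=378, (-14*-14 - 12*14)=28; twice the area = |2887| = 2887; area = 2887/2; answer 2887/2
Stage 2: Y1 = 2887/2; threaded value p + q = 2889; m = -41; f(3) = -3*(37) - 2*(34) - 1*(-41) = -138; iterating: f(3)=-138, f(4)=306, f(5)=-679, f(6)=1563, f(7)=-3637, f(8)=8464, f(9)=-19681; answer -19681
Stage 3: Y2 = -19681; w = 49870; 49870 = 2 * 5 * 4987; sigma = (1 + 2) * (1 + 5) * (1 + 4987) = 3 * 6 * 4988 = 89784; answer 89784

89784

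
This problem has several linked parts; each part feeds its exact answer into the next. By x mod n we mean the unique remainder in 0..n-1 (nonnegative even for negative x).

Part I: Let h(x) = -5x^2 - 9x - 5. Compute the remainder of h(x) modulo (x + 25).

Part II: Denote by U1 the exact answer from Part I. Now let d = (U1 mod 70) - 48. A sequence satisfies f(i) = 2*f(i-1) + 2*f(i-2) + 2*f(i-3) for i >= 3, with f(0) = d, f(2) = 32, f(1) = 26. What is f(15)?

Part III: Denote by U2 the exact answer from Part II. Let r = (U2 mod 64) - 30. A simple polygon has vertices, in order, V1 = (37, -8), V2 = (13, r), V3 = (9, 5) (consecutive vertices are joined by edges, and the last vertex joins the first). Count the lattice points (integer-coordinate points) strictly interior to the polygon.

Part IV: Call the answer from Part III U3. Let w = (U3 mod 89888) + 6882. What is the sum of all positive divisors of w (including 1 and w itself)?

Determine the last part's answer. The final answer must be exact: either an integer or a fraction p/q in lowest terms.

10640

Part I: remainder = value at the root: -5*(-25)^2 - 9*(-25)^1 - 5 = (-3125) + (225) + (-5) = -2905; answer -2905
Part II: U1 = -2905; d = -13; f(3) = 2*(32) + 2*(26) + 2*(-13) = 90; iterating: f(3)=90, f(4)=296, f(5)=836, f(6)=2444, f(7)=7152, f(8)=20864, f(9)=60920, f(10)=177872, f(11)=519312, f(12)=1516208, f(13)=4426784, f(14)=12924608, f(15)=37735200; answer 37735200
Part III: U2 = 37735200; r = 2; cross terms: (37*2 - 13*-8)=178, (13*5 - 9*2)=47, (9*-8 - 37*5)=-257; twice the area = |-32| = 32; area = 16; boundary points = 2 + 1 + 1 = 4; strictly interior points = area - boundary/2 + 1 = 15; answer 15
Part IV: U3 = 15; w = 6897; 6897 = 3 * 11^2 * 19; sigma = (1 + 3) * (1 + 11 + 121) * (1 + 19) = 4 * 133 * 20 = 10640; answer 10640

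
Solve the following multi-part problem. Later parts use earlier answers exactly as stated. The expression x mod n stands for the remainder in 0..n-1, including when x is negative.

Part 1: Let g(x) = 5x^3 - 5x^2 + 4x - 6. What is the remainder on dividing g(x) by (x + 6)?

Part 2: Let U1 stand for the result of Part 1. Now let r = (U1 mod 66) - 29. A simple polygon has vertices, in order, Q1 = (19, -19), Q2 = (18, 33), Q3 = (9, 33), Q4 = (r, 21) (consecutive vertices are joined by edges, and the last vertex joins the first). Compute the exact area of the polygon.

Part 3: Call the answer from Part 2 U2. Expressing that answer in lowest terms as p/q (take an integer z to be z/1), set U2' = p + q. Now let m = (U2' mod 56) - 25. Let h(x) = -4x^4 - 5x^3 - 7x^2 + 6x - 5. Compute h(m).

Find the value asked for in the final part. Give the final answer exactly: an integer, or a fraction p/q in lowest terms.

Part 1: remainder = value at the root: 5*(-6)^3 - 5*(-6)^2 + 4*(-6)^1 - 6 = (-1080) + (-180) + (-24) + (-6) = -1290; answer -1290
Part 2: U1 = -1290; r = 1; cross terms: (19*33 - 18*-19)=969, (18*33 - 9*33)=297, (9*21 - 1*33)=156, (1*-19 - 19*21)=-418; twice the area = |1004| = 1004; area = 502; answer 502
Part 3: U2 = 502; threaded value p + q = 503; m = 30; -4*(30)^4 - 5*(30)^3 - 7*(30)^2 + 6*(30)^1 - 5 = (-3240000) + (-135000) + (-6300) + (180) + (-5) = -3381125; answer -3381125

-3381125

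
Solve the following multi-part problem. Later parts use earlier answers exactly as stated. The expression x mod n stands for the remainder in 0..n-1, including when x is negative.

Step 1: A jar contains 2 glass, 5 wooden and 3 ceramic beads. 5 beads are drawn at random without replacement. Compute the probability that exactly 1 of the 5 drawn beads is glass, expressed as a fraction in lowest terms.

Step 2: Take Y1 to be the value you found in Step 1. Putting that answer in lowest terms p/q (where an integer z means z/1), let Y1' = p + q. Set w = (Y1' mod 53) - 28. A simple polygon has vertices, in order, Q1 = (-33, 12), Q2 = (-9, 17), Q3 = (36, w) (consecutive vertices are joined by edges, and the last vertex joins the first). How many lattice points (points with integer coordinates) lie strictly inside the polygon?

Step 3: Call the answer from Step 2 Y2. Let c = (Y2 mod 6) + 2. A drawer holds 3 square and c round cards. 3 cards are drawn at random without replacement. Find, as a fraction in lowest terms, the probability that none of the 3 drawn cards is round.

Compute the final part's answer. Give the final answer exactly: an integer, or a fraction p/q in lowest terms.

1/84

Step 1: total draws C(10,5) = 252; favorable C(2,1)*C(8,4) = 140; P = 5/9; answer 5/9
Step 2: Y1 = 5/9; threaded value p + q = 14; w = -14; cross terms: (-33*17 - -9*12)=-453, (-9*-14 - 36*17)=-486, (36*12 - -33*-14)=-30; twice the area = |-969| = 969; area = 969/2; boundary points = 1 + 1 + 1 = 3; strictly interior points = area - boundary/2 + 1 = 484; answer 484
Step 3: Y2 = 484; c = 6; total draws C(9,3) = 84; favorable C(3,3) = 1; P = 1/84; answer 1/84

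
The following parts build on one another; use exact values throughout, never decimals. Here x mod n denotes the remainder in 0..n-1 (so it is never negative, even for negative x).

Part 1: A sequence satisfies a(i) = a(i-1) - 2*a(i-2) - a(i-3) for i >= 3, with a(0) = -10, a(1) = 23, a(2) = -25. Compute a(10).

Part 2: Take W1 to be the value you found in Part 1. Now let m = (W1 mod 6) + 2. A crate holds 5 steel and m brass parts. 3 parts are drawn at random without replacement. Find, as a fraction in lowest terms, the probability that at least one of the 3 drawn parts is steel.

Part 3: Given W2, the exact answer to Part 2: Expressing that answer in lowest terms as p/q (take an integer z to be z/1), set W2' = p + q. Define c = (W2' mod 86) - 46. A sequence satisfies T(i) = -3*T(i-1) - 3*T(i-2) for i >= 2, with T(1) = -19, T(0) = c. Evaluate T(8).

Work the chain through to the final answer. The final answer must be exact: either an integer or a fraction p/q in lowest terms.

1296

Part 1: a(3) = 1*(-25) - 2*(23) - 1*(-10) = -61; iterating: a(3)=-61, a(4)=-34, a(5)=113, a(6)=242, a(7)=50, a(8)=-547, a(9)=-889, a(10)=155; answer 155
Part 2: W1 = 155; m = 7; total draws C(12,3) = 220; complement C(7,3) = 35; favorable 220 - 35 = 185; P = 37/44; answer 37/44
Part 3: W2 = 37/44; threaded value p + q = 81; c = 35; T(2) = -3*(-19) - 3*(35) = -48; iterating: T(2)=-48, T(3)=201, T(4)=-459, T(5)=774, T(6)=-945, T(7)=513, T(8)=1296; answer 1296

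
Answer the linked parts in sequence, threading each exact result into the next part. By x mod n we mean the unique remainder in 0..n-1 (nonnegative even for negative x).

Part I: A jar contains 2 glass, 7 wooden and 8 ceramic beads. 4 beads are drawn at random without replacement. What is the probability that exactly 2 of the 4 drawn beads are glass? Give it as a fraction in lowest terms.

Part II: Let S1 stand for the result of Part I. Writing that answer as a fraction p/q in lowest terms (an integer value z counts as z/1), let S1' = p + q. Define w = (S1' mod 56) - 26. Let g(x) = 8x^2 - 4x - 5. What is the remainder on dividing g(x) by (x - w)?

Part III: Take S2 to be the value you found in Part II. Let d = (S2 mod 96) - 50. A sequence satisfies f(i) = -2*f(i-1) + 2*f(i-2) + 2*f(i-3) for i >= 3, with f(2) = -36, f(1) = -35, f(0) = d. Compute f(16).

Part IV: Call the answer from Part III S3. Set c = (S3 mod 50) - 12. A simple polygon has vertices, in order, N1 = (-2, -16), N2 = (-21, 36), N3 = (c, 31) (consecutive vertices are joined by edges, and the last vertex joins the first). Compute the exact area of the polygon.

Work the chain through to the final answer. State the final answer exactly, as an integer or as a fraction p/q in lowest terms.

Part I: total draws C(17,4) = 2380; favorable C(2,2)*C(15,2) = 105; P = 3/68; answer 3/68
Part II: S1 = 3/68; threaded value p + q = 71; w = -11; remainder = value at the root: 8*(-11)^2 - 4*(-11)^1 - 5 = (968) + (44) + (-5) = 1007; answer 1007
Part III: S2 = 1007; d = -3; f(3) = -2*(-36) + 2*(-35) + 2*(-3) = -4; iterating: f(3)=-4, f(4)=-134, f(5)=188, f(6)=-652, f(7)=1412, f(8)=-3752, f(9)=9024, f(10)=-22728, f(11)=56000, f(12)=-139408, f(13)=345360, f(14)=-857536, f(15)=2126976, f(16)=-5278304; answer -5278304
Part IV: S3 = -5278304; c = 34; cross terms: (-2*36 - -21*-16)=-408, (-21*31 - 34*36)=-1875, (34*-16 - -2*31)=-482; twice the area = |-2765| = 2765; area = 2765/2; answer 2765/2

2765/2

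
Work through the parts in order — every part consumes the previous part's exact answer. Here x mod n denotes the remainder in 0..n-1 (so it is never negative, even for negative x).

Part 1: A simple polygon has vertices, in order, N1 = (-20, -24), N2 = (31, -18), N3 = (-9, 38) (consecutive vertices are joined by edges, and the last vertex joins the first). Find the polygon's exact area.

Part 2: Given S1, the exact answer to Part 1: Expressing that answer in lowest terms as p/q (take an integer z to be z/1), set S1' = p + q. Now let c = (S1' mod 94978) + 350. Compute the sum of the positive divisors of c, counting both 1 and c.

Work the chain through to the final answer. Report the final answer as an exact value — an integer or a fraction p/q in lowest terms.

Part 1: cross terms: (-20*-18 - 31*-24)=1104, (31*38 - -9*-18)=1016, (-9*-24 - -20*38)=976; twice the area = |3096| = 3096; area = 1548; answer 1548
Part 2: S1 = 1548; threaded value p + q = 1549; c = 1899; 1899 = 3^2 * 211; sigma = (1 + 3 + 9) * (1 + 211) = 13 * 212 = 2756; answer 2756

2756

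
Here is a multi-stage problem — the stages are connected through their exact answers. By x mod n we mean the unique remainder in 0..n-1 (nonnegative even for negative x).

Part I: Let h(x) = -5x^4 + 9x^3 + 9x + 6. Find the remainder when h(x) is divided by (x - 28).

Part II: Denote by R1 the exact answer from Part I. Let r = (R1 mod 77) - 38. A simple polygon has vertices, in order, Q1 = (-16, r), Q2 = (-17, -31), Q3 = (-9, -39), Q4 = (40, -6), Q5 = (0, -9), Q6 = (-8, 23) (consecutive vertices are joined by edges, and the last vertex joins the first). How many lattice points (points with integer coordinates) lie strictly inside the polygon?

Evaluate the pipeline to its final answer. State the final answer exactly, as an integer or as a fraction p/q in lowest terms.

Part I: remainder = value at the root: -5*(28)^4 + 9*(28)^3 + 9*(28)^1 + 6 = (-3073280) + (197568) + (252) + (6) = -2875454; answer -2875454
Part II: R1 = -2875454; r = -4; cross terms: (-16*-31 - -17*-4)=428, (-17*-39 - -9*-31)=384, (-9*-6 - 40*-39)=1614, (40*-9 - 0*-6)=-360, (0*23 - -8*-9)=-72, (-8*-4 - -16*23)=400; twice the area = |2394| = 2394; area = 1197; boundary points = 1 + 8 + 1 + 1 + 8 + 1 = 20; strictly interior points = area - boundary/2 + 1 = 1188; answer 1188

1188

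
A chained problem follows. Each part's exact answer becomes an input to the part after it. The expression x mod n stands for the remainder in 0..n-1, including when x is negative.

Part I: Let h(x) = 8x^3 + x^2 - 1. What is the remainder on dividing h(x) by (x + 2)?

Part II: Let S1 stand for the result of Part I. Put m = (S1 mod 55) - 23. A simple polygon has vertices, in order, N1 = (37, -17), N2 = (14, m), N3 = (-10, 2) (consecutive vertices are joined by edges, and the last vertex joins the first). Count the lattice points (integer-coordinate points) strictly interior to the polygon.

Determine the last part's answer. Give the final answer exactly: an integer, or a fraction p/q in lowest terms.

780

Part I: remainder = value at the root: 8*(-2)^3 + 1*(-2)^2 - 1 = (-64) + (4) + (-1) = -61; answer -61
Part II: S1 = -61; m = 26; cross terms: (37*26 - 14*-17)=1200, (14*2 - -10*26)=288, (-10*-17 - 37*2)=96; twice the area = |1584| = 1584; area = 792; boundary points = 1 + 24 + 1 = 26; strictly interior points = area - boundary/2 + 1 = 780; answer 780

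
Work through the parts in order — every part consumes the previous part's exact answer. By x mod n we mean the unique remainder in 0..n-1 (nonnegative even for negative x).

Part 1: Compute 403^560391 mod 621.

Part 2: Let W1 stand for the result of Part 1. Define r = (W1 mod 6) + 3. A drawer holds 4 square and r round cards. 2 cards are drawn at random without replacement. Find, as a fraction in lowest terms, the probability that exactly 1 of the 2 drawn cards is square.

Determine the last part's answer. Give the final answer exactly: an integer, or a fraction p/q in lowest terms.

Part 1: squarings mod 621: 403^1=403, 403^2=328, 403^4=151, 403^8=445, 403^16=547, 403^32=508, 403^64=349, 403^128=85, 403^256=394, 403^512=607, 403^1024=196, 403^2048=535, 403^4096=565, 403^8192=31, 403^16384=340, 403^32768=94, 403^65536=142, 403^131072=292, 403^262144=187, 403^524288=193; 403^560391 = 403^1 * 403^2 * 403^4 * 403^256 * 403^1024 * 403^2048 * 403^32768 * 403^524288 = 361 (mod 621); answer 361
Part 2: W1 = 361; r = 4; total draws C(8,2) = 28; favorable C(4,1)*C(4,1) = 16; P = 4/7; answer 4/7

4/7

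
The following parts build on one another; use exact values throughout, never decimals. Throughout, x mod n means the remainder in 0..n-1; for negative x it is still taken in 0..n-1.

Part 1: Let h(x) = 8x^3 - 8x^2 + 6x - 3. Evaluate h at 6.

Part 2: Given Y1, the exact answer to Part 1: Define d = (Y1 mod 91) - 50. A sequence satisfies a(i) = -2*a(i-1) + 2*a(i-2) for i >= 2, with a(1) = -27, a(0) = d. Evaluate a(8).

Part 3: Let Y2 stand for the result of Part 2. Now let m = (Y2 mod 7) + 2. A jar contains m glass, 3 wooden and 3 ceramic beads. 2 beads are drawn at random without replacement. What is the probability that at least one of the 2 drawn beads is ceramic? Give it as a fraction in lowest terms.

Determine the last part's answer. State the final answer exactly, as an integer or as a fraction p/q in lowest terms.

Part 1: 8*(6)^3 - 8*(6)^2 + 6*(6)^1 - 3 = (1728) + (-288) + (36) + (-3) = 1473; answer 1473
Part 2: Y1 = 1473; d = -33; a(2) = -2*(-27) + 2*(-33) = -12; iterating: a(2)=-12, a(3)=-30, a(4)=36, a(5)=-132, a(6)=336, a(7)=-936, a(8)=2544; answer 2544
Part 3: Y2 = 2544; m = 5; total draws C(11,2) = 55; complement C(8,2) = 28; favorable 55 - 28 = 27; P = 27/55; answer 27/55

27/55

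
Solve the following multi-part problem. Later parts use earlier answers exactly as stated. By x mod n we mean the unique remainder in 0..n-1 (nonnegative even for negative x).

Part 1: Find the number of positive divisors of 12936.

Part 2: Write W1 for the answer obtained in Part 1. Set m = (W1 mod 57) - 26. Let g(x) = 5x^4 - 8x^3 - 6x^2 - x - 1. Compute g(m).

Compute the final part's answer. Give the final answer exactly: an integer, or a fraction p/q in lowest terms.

Part 1: 12936 = 2^3 * 3 * 7^2 * 11; number of divisors = (3+1) * (1+1) * (2+1) * (1+1) = 48; answer 48
Part 2: W1 = 48; m = 22; 5*(22)^4 - 8*(22)^3 - 6*(22)^2 - 1*(22)^1 - 1 = (1171280) + (-85184) + (-2904) + (-22) + (-1) = 1083169; answer 1083169

1083169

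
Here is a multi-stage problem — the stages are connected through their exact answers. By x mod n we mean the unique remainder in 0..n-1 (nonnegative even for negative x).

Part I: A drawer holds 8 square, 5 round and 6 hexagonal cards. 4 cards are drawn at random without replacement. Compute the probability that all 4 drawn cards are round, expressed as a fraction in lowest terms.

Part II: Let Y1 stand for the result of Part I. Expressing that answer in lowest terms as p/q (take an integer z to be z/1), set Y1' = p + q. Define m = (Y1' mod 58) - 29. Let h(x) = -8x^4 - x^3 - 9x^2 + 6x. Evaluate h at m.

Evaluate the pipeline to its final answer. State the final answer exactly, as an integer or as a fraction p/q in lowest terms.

Part I: total draws C(19,4) = 3876; favorable C(5,4) = 5; P = 5/3876; answer 5/3876
Part II: Y1 = 5/3876; threaded value p + q = 3881; m = 24; -8*(24)^4 - 1*(24)^3 - 9*(24)^2 + 6*(24)^1 = (-2654208) + (-13824) + (-5184) + (144) = -2673072; answer -2673072

-2673072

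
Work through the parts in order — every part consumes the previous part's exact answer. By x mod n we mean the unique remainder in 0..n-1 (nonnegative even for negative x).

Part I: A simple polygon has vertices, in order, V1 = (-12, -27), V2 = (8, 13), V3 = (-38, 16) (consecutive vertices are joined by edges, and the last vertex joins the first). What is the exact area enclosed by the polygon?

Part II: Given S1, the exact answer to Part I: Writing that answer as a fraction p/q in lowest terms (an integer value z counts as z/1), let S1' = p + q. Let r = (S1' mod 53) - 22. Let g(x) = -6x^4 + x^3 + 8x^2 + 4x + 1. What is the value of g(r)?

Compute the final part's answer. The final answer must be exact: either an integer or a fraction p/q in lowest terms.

Part I: cross terms: (-12*13 - 8*-27)=60, (8*16 - -38*13)=622, (-38*-27 - -12*16)=1218; twice the area = |1900| = 1900; area = 950; answer 950
Part II: S1 = 950; threaded value p + q = 951; r = 28; -6*(28)^4 + 1*(28)^3 + 8*(28)^2 + 4*(28)^1 + 1 = (-3687936) + (21952) + (6272) + (112) + (1) = -3659599; answer -3659599

-3659599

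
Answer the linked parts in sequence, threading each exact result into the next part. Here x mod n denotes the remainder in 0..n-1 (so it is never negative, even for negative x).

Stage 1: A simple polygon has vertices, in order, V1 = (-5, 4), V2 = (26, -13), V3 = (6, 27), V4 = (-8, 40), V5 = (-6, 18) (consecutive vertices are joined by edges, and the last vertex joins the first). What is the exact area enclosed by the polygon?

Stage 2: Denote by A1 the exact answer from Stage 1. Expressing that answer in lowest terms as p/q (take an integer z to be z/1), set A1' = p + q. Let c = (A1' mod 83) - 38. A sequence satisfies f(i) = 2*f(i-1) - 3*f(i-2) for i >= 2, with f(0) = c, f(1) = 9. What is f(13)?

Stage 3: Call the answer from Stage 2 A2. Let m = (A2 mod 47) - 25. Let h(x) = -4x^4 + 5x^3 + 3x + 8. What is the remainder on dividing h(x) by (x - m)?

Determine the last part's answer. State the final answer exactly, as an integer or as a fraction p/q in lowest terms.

-680052

Stage 1: cross terms: (-5*-13 - 26*4)=-39, (26*27 - 6*-13)=780, (6*40 - -8*27)=456, (-8*18 - -6*40)=96, (-6*4 - -5*18)=66; twice the area = |1359| = 1359; area = 1359/2; answer 1359/2
Stage 2: A1 = 1359/2; threaded value p + q = 1361; c = -5; f(2) = 2*(9) - 3*(-5) = 33; iterating: f(2)=33, f(3)=39, f(4)=-21, f(5)=-159, f(6)=-255, f(7)=-33, f(8)=699, f(9)=1497, f(10)=897, f(11)=-2697, f(12)=-8085, f(13)=-8079; answer -8079
Stage 3: A2 = -8079; m = -20; remainder = value at the root: -4*(-20)^4 + 5*(-20)^3 + 3*(-20)^1 + 8 = (-640000) + (-40000) + (-60) + (8) = -680052; answer -680052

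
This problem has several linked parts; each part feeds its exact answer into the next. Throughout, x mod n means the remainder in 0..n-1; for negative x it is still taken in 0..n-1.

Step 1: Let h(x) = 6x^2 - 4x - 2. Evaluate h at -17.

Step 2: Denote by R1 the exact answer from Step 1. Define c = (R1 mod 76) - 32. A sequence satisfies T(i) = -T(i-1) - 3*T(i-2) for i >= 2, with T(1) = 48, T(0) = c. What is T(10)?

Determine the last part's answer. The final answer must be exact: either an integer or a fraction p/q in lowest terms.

2952

Step 1: 6*(-17)^2 - 4*(-17)^1 - 2 = (1734) + (68) + (-2) = 1800; answer 1800
Step 2: R1 = 1800; c = 20; T(2) = -1*(48) - 3*(20) = -108; iterating: T(2)=-108, T(3)=-36, T(4)=360, T(5)=-252, T(6)=-828, T(7)=1584, T(8)=900, T(9)=-5652, T(10)=2952; answer 2952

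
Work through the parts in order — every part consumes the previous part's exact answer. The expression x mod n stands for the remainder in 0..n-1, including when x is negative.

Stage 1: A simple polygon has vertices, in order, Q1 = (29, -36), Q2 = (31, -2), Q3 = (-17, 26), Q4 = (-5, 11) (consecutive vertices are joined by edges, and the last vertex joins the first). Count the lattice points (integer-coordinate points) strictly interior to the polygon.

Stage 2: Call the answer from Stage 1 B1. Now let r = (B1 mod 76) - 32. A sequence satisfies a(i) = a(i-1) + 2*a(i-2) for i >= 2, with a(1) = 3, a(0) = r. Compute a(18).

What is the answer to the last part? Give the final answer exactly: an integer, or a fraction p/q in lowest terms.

Stage 1: cross terms: (29*-2 - 31*-36)=1058, (31*26 - -17*-2)=772, (-17*11 - -5*26)=-57, (-5*-36 - 29*11)=-139; twice the area = |1634| = 1634; area = 817; boundary points = 2 + 4 + 3 + 1 = 10; strictly interior points = area - boundary/2 + 1 = 813; answer 813
Stage 2: B1 = 813; r = 21; a(2) = 1*(3) + 2*(21) = 45; iterating: a(2)=45, a(3)=51, a(4)=141, a(5)=243, a(6)=525, a(7)=1011, a(8)=2061, a(9)=4083, a(10)=8205, a(11)=16371, a(12)=32781, a(13)=65523, a(14)=131085, a(15)=262131, a(16)=524301, a(17)=1048563, a(18)=2097165; answer 2097165

2097165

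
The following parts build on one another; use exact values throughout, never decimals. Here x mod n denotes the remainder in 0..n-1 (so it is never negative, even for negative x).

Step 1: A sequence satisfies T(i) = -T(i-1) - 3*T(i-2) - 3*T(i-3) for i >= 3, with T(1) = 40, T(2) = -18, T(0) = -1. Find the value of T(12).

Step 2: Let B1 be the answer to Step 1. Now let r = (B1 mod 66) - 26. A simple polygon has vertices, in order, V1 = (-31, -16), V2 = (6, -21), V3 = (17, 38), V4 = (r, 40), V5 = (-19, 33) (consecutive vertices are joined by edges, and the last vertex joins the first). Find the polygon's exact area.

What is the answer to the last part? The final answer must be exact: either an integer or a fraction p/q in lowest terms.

Step 1: T(3) = -1*(-18) - 3*(40) - 3*(-1) = -99; iterating: T(3)=-99, T(4)=33, T(5)=318, T(6)=-120, T(7)=-933, T(8)=339, T(9)=2820, T(10)=-1038, T(11)=-8439, T(12)=3093; answer 3093
Step 2: B1 = 3093; r = 31; cross terms: (-31*-21 - 6*-16)=747, (6*38 - 17*-21)=585, (17*40 - 31*38)=-498, (31*33 - -19*40)=1783, (-19*-16 - -31*33)=1327; twice the area = |3944| = 3944; area = 1972; answer 1972

1972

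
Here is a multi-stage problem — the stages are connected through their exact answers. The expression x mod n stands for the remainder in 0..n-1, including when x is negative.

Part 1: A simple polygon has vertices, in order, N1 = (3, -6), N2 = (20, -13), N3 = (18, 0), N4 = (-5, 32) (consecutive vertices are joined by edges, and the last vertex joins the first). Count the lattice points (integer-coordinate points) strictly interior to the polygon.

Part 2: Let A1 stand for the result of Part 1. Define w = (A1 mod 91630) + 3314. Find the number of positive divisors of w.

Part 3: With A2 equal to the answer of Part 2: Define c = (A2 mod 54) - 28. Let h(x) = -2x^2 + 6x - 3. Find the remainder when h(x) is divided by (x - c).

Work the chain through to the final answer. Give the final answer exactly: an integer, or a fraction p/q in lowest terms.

-1103

Part 1: cross terms: (3*-13 - 20*-6)=81, (20*0 - 18*-13)=234, (18*32 - -5*0)=576, (-5*-6 - 3*32)=-66; twice the area = |825| = 825; area = 825/2; boundary points = 1 + 1 + 1 + 2 = 5; strictly interior points = area - boundary/2 + 1 = 411; answer 411
Part 2: A1 = 411; w = 3725; 3725 = 5^2 * 149; number of divisors = (2+1) * (1+1) = 6; answer 6
Part 3: A2 = 6; c = -22; remainder = value at the root: -2*(-22)^2 + 6*(-22)^1 - 3 = (-968) + (-132) + (-3) = -1103; answer -1103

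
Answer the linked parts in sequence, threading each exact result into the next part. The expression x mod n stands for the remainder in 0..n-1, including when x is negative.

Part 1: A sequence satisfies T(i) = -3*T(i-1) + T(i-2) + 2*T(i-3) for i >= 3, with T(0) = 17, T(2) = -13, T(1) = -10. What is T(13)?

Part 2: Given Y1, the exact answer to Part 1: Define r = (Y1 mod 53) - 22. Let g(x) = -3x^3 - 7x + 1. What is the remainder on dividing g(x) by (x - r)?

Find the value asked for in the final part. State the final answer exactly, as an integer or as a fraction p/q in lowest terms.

-2249

Part 1: T(3) = -3*(-13) + 1*(-10) + 2*(17) = 63; iterating: T(3)=63, T(4)=-222, T(5)=703, T(6)=-2205, T(7)=6874, T(8)=-21421, T(9)=66727, T(10)=-207854, T(11)=647447, T(12)=-2016741, T(13)=6281962; answer 6281962
Part 2: Y1 = 6281962; r = 9; remainder = value at the root: -3*(9)^3 - 7*(9)^1 + 1 = (-2187) + (-63) + (1) = -2249; answer -2249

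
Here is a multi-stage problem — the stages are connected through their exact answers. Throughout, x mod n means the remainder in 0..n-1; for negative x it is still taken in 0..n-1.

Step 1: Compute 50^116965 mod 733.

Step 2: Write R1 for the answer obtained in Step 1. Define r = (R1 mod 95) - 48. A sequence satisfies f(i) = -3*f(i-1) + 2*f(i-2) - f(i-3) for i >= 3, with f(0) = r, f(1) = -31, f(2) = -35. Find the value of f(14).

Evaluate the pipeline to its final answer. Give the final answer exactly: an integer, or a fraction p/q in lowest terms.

Step 1: squarings mod 733: 50^1=50, 50^2=301, 50^4=442, 50^8=386, 50^16=197, 50^32=693, 50^64=134, 50^128=364, 50^256=556, 50^512=543, 50^1024=183, 50^2048=504, 50^4096=398, 50^8192=76, 50^16384=645, 50^32768=414, 50^65536=607; 50^116965 = 50^1 * 50^4 * 50^32 * 50^64 * 50^128 * 50^2048 * 50^16384 * 50^32768 * 50^65536 = 221 (mod 733); answer 221
Step 2: R1 = 221; r = -17; f(3) = -3*(-35) + 2*(-31) - 1*(-17) = 60; iterating: f(3)=60, f(4)=-219, f(5)=812, f(6)=-2934, f(7)=10645, f(8)=-38615, f(9)=140069, f(10)=-508082, f(11)=1842999, f(12)=-6685230, f(13)=24249770, f(14)=-87962769; answer -87962769

-87962769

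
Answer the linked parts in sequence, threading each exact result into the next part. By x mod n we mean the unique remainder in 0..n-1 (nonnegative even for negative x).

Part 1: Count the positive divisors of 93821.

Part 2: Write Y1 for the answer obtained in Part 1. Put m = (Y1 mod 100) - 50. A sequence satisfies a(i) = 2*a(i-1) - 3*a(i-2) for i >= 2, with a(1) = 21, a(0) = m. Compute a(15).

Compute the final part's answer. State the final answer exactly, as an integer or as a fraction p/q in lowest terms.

Part 1: 93821 = 7 * 13 * 1031; number of divisors = (1+1) * (1+1) * (1+1) = 8; answer 8
Part 2: Y1 = 8; m = -42; a(2) = 2*(21) - 3*(-42) = 168; iterating: a(2)=168, a(3)=273, a(4)=42, a(5)=-735, a(6)=-1596, a(7)=-987, a(8)=2814, a(9)=8589, a(10)=8736, a(11)=-8295, a(12)=-42798, a(13)=-60711, a(14)=6972, a(15)=196077; answer 196077

196077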